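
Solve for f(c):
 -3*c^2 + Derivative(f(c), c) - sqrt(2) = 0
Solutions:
 f(c) = C1 + c^3 + sqrt(2)*c


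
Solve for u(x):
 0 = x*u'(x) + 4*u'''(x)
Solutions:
 u(x) = C1 + Integral(C2*airyai(-2^(1/3)*x/2) + C3*airybi(-2^(1/3)*x/2), x)


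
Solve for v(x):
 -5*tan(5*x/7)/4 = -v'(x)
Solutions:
 v(x) = C1 - 7*log(cos(5*x/7))/4


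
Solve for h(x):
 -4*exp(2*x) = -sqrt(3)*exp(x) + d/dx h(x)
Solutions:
 h(x) = C1 - 2*exp(2*x) + sqrt(3)*exp(x)


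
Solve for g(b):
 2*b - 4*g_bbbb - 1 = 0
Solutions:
 g(b) = C1 + C2*b + C3*b^2 + C4*b^3 + b^5/240 - b^4/96


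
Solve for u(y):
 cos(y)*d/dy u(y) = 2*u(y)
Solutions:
 u(y) = C1*(sin(y) + 1)/(sin(y) - 1)


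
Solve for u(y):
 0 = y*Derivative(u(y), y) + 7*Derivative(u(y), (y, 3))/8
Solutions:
 u(y) = C1 + Integral(C2*airyai(-2*7^(2/3)*y/7) + C3*airybi(-2*7^(2/3)*y/7), y)


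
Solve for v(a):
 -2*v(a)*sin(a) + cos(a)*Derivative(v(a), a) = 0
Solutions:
 v(a) = C1/cos(a)^2


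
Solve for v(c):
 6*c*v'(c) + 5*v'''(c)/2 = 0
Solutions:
 v(c) = C1 + Integral(C2*airyai(-12^(1/3)*5^(2/3)*c/5) + C3*airybi(-12^(1/3)*5^(2/3)*c/5), c)


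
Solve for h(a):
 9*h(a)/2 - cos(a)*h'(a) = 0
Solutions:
 h(a) = C1*(sin(a) + 1)^(1/4)*(sin(a)^2 + 2*sin(a) + 1)/((sin(a) - 1)^(1/4)*(sin(a)^2 - 2*sin(a) + 1))


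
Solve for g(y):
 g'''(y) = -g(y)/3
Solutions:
 g(y) = C3*exp(-3^(2/3)*y/3) + (C1*sin(3^(1/6)*y/2) + C2*cos(3^(1/6)*y/2))*exp(3^(2/3)*y/6)


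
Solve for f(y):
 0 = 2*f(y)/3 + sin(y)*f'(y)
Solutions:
 f(y) = C1*(cos(y) + 1)^(1/3)/(cos(y) - 1)^(1/3)


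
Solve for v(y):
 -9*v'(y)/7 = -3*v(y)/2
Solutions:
 v(y) = C1*exp(7*y/6)


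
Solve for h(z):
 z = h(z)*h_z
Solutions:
 h(z) = -sqrt(C1 + z^2)
 h(z) = sqrt(C1 + z^2)


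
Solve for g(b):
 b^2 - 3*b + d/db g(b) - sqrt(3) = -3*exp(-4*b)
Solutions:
 g(b) = C1 - b^3/3 + 3*b^2/2 + sqrt(3)*b + 3*exp(-4*b)/4


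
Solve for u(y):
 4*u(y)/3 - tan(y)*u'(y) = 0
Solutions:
 u(y) = C1*sin(y)^(4/3)


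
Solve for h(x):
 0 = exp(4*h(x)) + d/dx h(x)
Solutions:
 h(x) = log(-I*(1/(C1 + 4*x))^(1/4))
 h(x) = log(I*(1/(C1 + 4*x))^(1/4))
 h(x) = log(-(1/(C1 + 4*x))^(1/4))
 h(x) = log(1/(C1 + 4*x))/4


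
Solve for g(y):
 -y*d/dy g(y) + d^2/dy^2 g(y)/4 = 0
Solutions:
 g(y) = C1 + C2*erfi(sqrt(2)*y)


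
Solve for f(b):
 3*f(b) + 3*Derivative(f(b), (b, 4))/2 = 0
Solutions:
 f(b) = (C1*sin(2^(3/4)*b/2) + C2*cos(2^(3/4)*b/2))*exp(-2^(3/4)*b/2) + (C3*sin(2^(3/4)*b/2) + C4*cos(2^(3/4)*b/2))*exp(2^(3/4)*b/2)


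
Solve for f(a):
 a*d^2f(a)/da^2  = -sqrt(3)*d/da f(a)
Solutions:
 f(a) = C1 + C2*a^(1 - sqrt(3))


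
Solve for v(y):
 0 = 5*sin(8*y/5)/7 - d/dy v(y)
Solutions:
 v(y) = C1 - 25*cos(8*y/5)/56


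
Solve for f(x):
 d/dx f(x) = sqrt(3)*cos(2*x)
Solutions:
 f(x) = C1 + sqrt(3)*sin(2*x)/2


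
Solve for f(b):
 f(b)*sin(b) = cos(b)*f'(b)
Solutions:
 f(b) = C1/cos(b)


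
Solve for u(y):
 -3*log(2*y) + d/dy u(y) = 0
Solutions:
 u(y) = C1 + 3*y*log(y) - 3*y + y*log(8)


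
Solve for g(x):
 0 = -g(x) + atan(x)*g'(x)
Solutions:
 g(x) = C1*exp(Integral(1/atan(x), x))


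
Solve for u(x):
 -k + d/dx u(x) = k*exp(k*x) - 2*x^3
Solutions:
 u(x) = C1 + k*x - x^4/2 + exp(k*x)


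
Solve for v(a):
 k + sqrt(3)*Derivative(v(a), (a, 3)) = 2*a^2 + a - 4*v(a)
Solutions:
 v(a) = C3*exp(-2^(2/3)*3^(5/6)*a/3) + a^2/2 + a/4 - k/4 + (C1*sin(2^(2/3)*3^(1/3)*a/2) + C2*cos(2^(2/3)*3^(1/3)*a/2))*exp(2^(2/3)*3^(5/6)*a/6)


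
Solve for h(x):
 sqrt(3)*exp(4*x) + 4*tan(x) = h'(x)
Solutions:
 h(x) = C1 + sqrt(3)*exp(4*x)/4 - 4*log(cos(x))


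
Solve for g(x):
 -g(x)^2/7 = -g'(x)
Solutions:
 g(x) = -7/(C1 + x)


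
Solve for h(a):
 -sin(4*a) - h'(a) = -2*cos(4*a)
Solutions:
 h(a) = C1 + sin(4*a)/2 + cos(4*a)/4


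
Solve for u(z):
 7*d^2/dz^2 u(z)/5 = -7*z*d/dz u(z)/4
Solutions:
 u(z) = C1 + C2*erf(sqrt(10)*z/4)


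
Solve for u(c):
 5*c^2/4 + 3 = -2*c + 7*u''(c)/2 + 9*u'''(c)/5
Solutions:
 u(c) = C1 + C2*c + C3*exp(-35*c/18) + 5*c^4/168 + 5*c^3/147 + 129*c^2/343


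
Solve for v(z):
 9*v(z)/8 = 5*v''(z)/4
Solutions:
 v(z) = C1*exp(-3*sqrt(10)*z/10) + C2*exp(3*sqrt(10)*z/10)


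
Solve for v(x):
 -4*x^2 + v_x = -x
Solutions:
 v(x) = C1 + 4*x^3/3 - x^2/2


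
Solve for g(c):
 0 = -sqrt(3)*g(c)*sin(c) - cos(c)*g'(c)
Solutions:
 g(c) = C1*cos(c)^(sqrt(3))


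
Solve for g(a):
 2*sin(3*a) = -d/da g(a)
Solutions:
 g(a) = C1 + 2*cos(3*a)/3


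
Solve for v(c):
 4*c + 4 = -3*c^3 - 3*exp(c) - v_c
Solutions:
 v(c) = C1 - 3*c^4/4 - 2*c^2 - 4*c - 3*exp(c)


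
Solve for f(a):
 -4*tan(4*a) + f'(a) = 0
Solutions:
 f(a) = C1 - log(cos(4*a))


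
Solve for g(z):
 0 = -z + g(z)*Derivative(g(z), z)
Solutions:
 g(z) = -sqrt(C1 + z^2)
 g(z) = sqrt(C1 + z^2)


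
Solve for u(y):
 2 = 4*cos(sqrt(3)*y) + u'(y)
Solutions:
 u(y) = C1 + 2*y - 4*sqrt(3)*sin(sqrt(3)*y)/3


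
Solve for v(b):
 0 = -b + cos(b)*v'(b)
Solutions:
 v(b) = C1 + Integral(b/cos(b), b)


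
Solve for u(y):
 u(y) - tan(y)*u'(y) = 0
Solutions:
 u(y) = C1*sin(y)


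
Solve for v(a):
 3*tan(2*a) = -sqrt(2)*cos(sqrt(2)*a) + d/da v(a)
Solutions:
 v(a) = C1 - 3*log(cos(2*a))/2 + sin(sqrt(2)*a)


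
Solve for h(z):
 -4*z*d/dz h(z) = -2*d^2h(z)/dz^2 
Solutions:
 h(z) = C1 + C2*erfi(z)


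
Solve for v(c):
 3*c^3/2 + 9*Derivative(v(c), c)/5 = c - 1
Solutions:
 v(c) = C1 - 5*c^4/24 + 5*c^2/18 - 5*c/9


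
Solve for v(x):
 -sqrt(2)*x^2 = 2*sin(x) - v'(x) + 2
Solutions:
 v(x) = C1 + sqrt(2)*x^3/3 + 2*x - 2*cos(x)


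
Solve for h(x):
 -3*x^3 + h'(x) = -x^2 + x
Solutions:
 h(x) = C1 + 3*x^4/4 - x^3/3 + x^2/2


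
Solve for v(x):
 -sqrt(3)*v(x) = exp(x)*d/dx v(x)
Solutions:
 v(x) = C1*exp(sqrt(3)*exp(-x))


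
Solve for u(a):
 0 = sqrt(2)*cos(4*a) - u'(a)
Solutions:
 u(a) = C1 + sqrt(2)*sin(4*a)/4


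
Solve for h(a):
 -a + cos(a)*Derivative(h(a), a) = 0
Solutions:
 h(a) = C1 + Integral(a/cos(a), a)


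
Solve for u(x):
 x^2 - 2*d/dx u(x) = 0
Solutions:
 u(x) = C1 + x^3/6


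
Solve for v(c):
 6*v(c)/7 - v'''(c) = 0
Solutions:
 v(c) = C3*exp(6^(1/3)*7^(2/3)*c/7) + (C1*sin(2^(1/3)*3^(5/6)*7^(2/3)*c/14) + C2*cos(2^(1/3)*3^(5/6)*7^(2/3)*c/14))*exp(-6^(1/3)*7^(2/3)*c/14)


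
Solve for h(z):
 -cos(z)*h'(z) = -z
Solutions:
 h(z) = C1 + Integral(z/cos(z), z)


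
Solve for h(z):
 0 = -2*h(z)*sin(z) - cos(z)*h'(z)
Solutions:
 h(z) = C1*cos(z)^2


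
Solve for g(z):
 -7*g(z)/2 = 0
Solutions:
 g(z) = 0


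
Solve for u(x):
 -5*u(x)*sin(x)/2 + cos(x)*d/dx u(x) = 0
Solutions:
 u(x) = C1/cos(x)^(5/2)


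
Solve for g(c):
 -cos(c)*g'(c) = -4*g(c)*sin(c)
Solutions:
 g(c) = C1/cos(c)^4


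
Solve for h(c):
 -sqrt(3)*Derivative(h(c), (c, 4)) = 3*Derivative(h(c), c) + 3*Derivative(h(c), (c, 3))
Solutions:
 h(c) = C1 + C2*exp(c*(-4*sqrt(3) + 2*2^(1/3)*3^(2/3)/(3*sqrt(39) + 11*sqrt(3))^(1/3) + 2^(2/3)*3^(1/3)*(3*sqrt(39) + 11*sqrt(3))^(1/3))/12)*sin(2^(1/3)*3^(1/6)*c*(-2^(1/3)*3^(2/3)*(3*sqrt(39) + 11*sqrt(3))^(1/3) + 6/(3*sqrt(39) + 11*sqrt(3))^(1/3))/12) + C3*exp(c*(-4*sqrt(3) + 2*2^(1/3)*3^(2/3)/(3*sqrt(39) + 11*sqrt(3))^(1/3) + 2^(2/3)*3^(1/3)*(3*sqrt(39) + 11*sqrt(3))^(1/3))/12)*cos(2^(1/3)*3^(1/6)*c*(-2^(1/3)*3^(2/3)*(3*sqrt(39) + 11*sqrt(3))^(1/3) + 6/(3*sqrt(39) + 11*sqrt(3))^(1/3))/12) + C4*exp(-c*(2*2^(1/3)*3^(2/3)/(3*sqrt(39) + 11*sqrt(3))^(1/3) + 2*sqrt(3) + 2^(2/3)*3^(1/3)*(3*sqrt(39) + 11*sqrt(3))^(1/3))/6)


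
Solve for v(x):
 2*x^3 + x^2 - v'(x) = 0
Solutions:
 v(x) = C1 + x^4/2 + x^3/3


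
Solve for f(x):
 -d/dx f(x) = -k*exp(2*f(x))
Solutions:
 f(x) = log(-sqrt(-1/(C1 + k*x))) - log(2)/2
 f(x) = log(-1/(C1 + k*x))/2 - log(2)/2


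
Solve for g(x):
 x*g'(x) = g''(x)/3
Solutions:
 g(x) = C1 + C2*erfi(sqrt(6)*x/2)


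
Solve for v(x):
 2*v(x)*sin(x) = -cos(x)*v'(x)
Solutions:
 v(x) = C1*cos(x)^2


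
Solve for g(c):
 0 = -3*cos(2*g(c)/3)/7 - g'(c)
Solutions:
 3*c/7 - 3*log(sin(2*g(c)/3) - 1)/4 + 3*log(sin(2*g(c)/3) + 1)/4 = C1


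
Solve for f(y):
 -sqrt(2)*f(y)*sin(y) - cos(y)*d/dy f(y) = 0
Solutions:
 f(y) = C1*cos(y)^(sqrt(2))


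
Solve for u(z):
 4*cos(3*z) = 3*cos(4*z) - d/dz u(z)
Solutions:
 u(z) = C1 - 4*sin(3*z)/3 + 3*sin(4*z)/4


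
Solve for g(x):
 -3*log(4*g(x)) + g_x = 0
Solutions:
 -Integral(1/(log(_y) + 2*log(2)), (_y, g(x)))/3 = C1 - x


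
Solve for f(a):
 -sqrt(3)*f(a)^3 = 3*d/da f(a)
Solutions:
 f(a) = -sqrt(6)*sqrt(-1/(C1 - sqrt(3)*a))/2
 f(a) = sqrt(6)*sqrt(-1/(C1 - sqrt(3)*a))/2


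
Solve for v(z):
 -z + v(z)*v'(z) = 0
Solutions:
 v(z) = -sqrt(C1 + z^2)
 v(z) = sqrt(C1 + z^2)


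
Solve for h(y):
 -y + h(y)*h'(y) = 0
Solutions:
 h(y) = -sqrt(C1 + y^2)
 h(y) = sqrt(C1 + y^2)


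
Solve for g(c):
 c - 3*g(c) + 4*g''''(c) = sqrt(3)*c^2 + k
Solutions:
 g(c) = C1*exp(-sqrt(2)*3^(1/4)*c/2) + C2*exp(sqrt(2)*3^(1/4)*c/2) + C3*sin(sqrt(2)*3^(1/4)*c/2) + C4*cos(sqrt(2)*3^(1/4)*c/2) - sqrt(3)*c^2/3 + c/3 - k/3


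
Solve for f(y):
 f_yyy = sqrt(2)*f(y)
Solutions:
 f(y) = C3*exp(2^(1/6)*y) + (C1*sin(2^(1/6)*sqrt(3)*y/2) + C2*cos(2^(1/6)*sqrt(3)*y/2))*exp(-2^(1/6)*y/2)


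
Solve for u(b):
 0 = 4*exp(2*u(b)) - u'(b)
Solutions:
 u(b) = log(-sqrt(-1/(C1 + 4*b))) - log(2)/2
 u(b) = log(-1/(C1 + 4*b))/2 - log(2)/2


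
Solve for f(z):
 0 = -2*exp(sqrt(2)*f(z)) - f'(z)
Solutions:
 f(z) = sqrt(2)*(2*log(1/(C1 + 2*z)) - log(2))/4


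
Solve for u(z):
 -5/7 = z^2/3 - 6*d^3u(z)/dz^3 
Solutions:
 u(z) = C1 + C2*z + C3*z^2 + z^5/1080 + 5*z^3/252


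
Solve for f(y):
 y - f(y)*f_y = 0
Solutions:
 f(y) = -sqrt(C1 + y^2)
 f(y) = sqrt(C1 + y^2)


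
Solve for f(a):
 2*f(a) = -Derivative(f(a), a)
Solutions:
 f(a) = C1*exp(-2*a)


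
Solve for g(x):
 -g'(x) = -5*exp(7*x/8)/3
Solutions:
 g(x) = C1 + 40*exp(7*x/8)/21


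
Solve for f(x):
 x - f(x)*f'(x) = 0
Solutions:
 f(x) = -sqrt(C1 + x^2)
 f(x) = sqrt(C1 + x^2)


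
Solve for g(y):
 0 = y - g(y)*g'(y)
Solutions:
 g(y) = -sqrt(C1 + y^2)
 g(y) = sqrt(C1 + y^2)


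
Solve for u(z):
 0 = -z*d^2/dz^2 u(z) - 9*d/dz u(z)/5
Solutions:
 u(z) = C1 + C2/z^(4/5)


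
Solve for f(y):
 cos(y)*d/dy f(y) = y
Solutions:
 f(y) = C1 + Integral(y/cos(y), y)


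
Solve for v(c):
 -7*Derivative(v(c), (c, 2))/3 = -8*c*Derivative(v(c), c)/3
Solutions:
 v(c) = C1 + C2*erfi(2*sqrt(7)*c/7)


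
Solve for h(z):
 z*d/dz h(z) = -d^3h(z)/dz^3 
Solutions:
 h(z) = C1 + Integral(C2*airyai(-z) + C3*airybi(-z), z)


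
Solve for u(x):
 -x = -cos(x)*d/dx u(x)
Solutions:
 u(x) = C1 + Integral(x/cos(x), x)


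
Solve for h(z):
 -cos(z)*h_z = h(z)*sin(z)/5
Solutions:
 h(z) = C1*cos(z)^(1/5)


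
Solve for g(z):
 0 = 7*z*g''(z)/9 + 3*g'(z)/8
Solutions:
 g(z) = C1 + C2*z^(29/56)


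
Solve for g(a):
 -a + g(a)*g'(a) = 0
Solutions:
 g(a) = -sqrt(C1 + a^2)
 g(a) = sqrt(C1 + a^2)


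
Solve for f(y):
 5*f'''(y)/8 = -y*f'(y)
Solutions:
 f(y) = C1 + Integral(C2*airyai(-2*5^(2/3)*y/5) + C3*airybi(-2*5^(2/3)*y/5), y)


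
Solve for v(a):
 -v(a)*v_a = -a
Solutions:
 v(a) = -sqrt(C1 + a^2)
 v(a) = sqrt(C1 + a^2)


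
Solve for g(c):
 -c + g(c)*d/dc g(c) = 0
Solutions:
 g(c) = -sqrt(C1 + c^2)
 g(c) = sqrt(C1 + c^2)


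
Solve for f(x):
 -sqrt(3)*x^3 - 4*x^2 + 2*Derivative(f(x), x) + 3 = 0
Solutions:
 f(x) = C1 + sqrt(3)*x^4/8 + 2*x^3/3 - 3*x/2


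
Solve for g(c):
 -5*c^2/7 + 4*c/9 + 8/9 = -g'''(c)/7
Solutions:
 g(c) = C1 + C2*c + C3*c^2 + c^5/12 - 7*c^4/54 - 28*c^3/27


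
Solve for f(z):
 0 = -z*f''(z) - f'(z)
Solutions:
 f(z) = C1 + C2*log(z)


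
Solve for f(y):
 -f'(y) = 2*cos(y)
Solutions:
 f(y) = C1 - 2*sin(y)


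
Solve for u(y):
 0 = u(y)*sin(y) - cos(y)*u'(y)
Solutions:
 u(y) = C1/cos(y)


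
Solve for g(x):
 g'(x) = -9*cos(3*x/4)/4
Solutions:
 g(x) = C1 - 3*sin(3*x/4)


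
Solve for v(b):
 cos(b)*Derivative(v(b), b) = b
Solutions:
 v(b) = C1 + Integral(b/cos(b), b)


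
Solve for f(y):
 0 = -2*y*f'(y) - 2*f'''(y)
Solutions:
 f(y) = C1 + Integral(C2*airyai(-y) + C3*airybi(-y), y)


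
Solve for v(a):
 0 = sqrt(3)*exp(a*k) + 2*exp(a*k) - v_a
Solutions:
 v(a) = C1 + sqrt(3)*exp(a*k)/k + 2*exp(a*k)/k


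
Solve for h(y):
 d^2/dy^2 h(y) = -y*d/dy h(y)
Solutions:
 h(y) = C1 + C2*erf(sqrt(2)*y/2)


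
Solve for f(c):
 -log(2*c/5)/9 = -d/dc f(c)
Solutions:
 f(c) = C1 + c*log(c)/9 - c*log(5)/9 - c/9 + c*log(2)/9


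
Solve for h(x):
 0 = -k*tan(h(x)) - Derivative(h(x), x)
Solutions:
 h(x) = pi - asin(C1*exp(-k*x))
 h(x) = asin(C1*exp(-k*x))


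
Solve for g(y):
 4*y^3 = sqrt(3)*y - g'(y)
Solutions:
 g(y) = C1 - y^4 + sqrt(3)*y^2/2


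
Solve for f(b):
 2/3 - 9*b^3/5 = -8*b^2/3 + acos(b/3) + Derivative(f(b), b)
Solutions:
 f(b) = C1 - 9*b^4/20 + 8*b^3/9 - b*acos(b/3) + 2*b/3 + sqrt(9 - b^2)


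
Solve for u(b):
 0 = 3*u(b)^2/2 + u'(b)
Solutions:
 u(b) = 2/(C1 + 3*b)


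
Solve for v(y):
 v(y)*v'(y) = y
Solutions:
 v(y) = -sqrt(C1 + y^2)
 v(y) = sqrt(C1 + y^2)


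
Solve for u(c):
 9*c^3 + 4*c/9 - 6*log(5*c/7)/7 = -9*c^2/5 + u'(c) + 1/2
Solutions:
 u(c) = C1 + 9*c^4/4 + 3*c^3/5 + 2*c^2/9 - 6*c*log(c)/7 - 6*c*log(5)/7 + 5*c/14 + 6*c*log(7)/7


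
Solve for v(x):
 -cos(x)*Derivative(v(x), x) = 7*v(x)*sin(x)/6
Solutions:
 v(x) = C1*cos(x)^(7/6)


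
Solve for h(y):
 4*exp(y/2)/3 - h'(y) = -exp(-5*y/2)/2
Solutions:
 h(y) = C1 + 8*exp(y/2)/3 - exp(-5*y/2)/5


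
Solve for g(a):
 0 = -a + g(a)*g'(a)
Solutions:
 g(a) = -sqrt(C1 + a^2)
 g(a) = sqrt(C1 + a^2)


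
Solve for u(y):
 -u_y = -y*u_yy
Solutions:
 u(y) = C1 + C2*y^2


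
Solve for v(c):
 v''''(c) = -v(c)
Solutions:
 v(c) = (C1*sin(sqrt(2)*c/2) + C2*cos(sqrt(2)*c/2))*exp(-sqrt(2)*c/2) + (C3*sin(sqrt(2)*c/2) + C4*cos(sqrt(2)*c/2))*exp(sqrt(2)*c/2)


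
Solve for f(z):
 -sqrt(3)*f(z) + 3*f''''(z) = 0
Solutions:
 f(z) = C1*exp(-3^(7/8)*z/3) + C2*exp(3^(7/8)*z/3) + C3*sin(3^(7/8)*z/3) + C4*cos(3^(7/8)*z/3)


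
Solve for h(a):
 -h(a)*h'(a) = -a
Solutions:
 h(a) = -sqrt(C1 + a^2)
 h(a) = sqrt(C1 + a^2)


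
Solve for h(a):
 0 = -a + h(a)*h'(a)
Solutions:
 h(a) = -sqrt(C1 + a^2)
 h(a) = sqrt(C1 + a^2)


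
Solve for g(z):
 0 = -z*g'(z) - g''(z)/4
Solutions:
 g(z) = C1 + C2*erf(sqrt(2)*z)


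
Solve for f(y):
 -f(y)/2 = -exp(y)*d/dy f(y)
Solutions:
 f(y) = C1*exp(-exp(-y)/2)


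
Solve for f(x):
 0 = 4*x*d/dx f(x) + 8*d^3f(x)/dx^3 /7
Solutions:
 f(x) = C1 + Integral(C2*airyai(-2^(2/3)*7^(1/3)*x/2) + C3*airybi(-2^(2/3)*7^(1/3)*x/2), x)


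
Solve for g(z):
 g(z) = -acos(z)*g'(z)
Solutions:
 g(z) = C1*exp(-Integral(1/acos(z), z))


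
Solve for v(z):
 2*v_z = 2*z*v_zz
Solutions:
 v(z) = C1 + C2*z^2


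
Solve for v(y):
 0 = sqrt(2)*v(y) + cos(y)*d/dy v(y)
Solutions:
 v(y) = C1*(sin(y) - 1)^(sqrt(2)/2)/(sin(y) + 1)^(sqrt(2)/2)


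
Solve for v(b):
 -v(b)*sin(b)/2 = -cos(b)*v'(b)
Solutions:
 v(b) = C1/sqrt(cos(b))


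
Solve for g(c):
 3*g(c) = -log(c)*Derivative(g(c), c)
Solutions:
 g(c) = C1*exp(-3*li(c))


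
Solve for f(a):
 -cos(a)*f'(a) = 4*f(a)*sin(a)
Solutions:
 f(a) = C1*cos(a)^4


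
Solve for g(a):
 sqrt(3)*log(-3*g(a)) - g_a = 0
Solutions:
 -sqrt(3)*Integral(1/(log(-_y) + log(3)), (_y, g(a)))/3 = C1 - a


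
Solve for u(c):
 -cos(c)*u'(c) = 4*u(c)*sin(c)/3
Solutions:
 u(c) = C1*cos(c)^(4/3)


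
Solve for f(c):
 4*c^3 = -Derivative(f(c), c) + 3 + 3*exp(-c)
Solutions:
 f(c) = C1 - c^4 + 3*c - 3*exp(-c)


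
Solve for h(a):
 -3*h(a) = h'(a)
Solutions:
 h(a) = C1*exp(-3*a)


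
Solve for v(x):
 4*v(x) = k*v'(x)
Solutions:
 v(x) = C1*exp(4*x/k)


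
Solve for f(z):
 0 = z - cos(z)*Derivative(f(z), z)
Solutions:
 f(z) = C1 + Integral(z/cos(z), z)


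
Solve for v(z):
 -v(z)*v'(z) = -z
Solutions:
 v(z) = -sqrt(C1 + z^2)
 v(z) = sqrt(C1 + z^2)


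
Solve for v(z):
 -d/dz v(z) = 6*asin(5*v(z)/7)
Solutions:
 Integral(1/asin(5*_y/7), (_y, v(z))) = C1 - 6*z


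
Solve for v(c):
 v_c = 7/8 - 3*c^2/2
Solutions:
 v(c) = C1 - c^3/2 + 7*c/8


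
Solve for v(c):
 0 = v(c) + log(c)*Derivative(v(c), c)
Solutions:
 v(c) = C1*exp(-li(c))


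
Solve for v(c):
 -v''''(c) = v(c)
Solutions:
 v(c) = (C1*sin(sqrt(2)*c/2) + C2*cos(sqrt(2)*c/2))*exp(-sqrt(2)*c/2) + (C3*sin(sqrt(2)*c/2) + C4*cos(sqrt(2)*c/2))*exp(sqrt(2)*c/2)


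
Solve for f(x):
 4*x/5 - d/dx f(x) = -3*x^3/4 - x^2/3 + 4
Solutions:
 f(x) = C1 + 3*x^4/16 + x^3/9 + 2*x^2/5 - 4*x


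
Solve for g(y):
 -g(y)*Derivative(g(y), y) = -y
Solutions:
 g(y) = -sqrt(C1 + y^2)
 g(y) = sqrt(C1 + y^2)


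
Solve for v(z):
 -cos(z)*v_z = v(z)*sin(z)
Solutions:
 v(z) = C1*cos(z)


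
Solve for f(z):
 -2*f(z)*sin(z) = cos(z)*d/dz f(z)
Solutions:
 f(z) = C1*cos(z)^2


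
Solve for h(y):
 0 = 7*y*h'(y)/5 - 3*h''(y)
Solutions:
 h(y) = C1 + C2*erfi(sqrt(210)*y/30)


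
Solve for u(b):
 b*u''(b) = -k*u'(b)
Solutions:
 u(b) = C1 + b^(1 - re(k))*(C2*sin(log(b)*Abs(im(k))) + C3*cos(log(b)*im(k)))


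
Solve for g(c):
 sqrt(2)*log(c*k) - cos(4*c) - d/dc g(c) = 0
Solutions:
 g(c) = C1 + sqrt(2)*c*(log(c*k) - 1) - sin(4*c)/4


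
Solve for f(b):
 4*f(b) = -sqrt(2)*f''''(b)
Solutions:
 f(b) = (C1*sin(2^(7/8)*b/2) + C2*cos(2^(7/8)*b/2))*exp(-2^(7/8)*b/2) + (C3*sin(2^(7/8)*b/2) + C4*cos(2^(7/8)*b/2))*exp(2^(7/8)*b/2)


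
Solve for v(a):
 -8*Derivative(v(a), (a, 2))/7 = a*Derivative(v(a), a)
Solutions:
 v(a) = C1 + C2*erf(sqrt(7)*a/4)


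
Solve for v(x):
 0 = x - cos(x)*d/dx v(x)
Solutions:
 v(x) = C1 + Integral(x/cos(x), x)


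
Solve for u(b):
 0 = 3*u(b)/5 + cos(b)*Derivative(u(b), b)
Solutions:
 u(b) = C1*(sin(b) - 1)^(3/10)/(sin(b) + 1)^(3/10)


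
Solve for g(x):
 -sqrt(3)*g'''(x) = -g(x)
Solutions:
 g(x) = C3*exp(3^(5/6)*x/3) + (C1*sin(3^(1/3)*x/2) + C2*cos(3^(1/3)*x/2))*exp(-3^(5/6)*x/6)


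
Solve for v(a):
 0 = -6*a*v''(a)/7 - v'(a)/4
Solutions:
 v(a) = C1 + C2*a^(17/24)


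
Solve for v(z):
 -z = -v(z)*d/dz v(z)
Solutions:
 v(z) = -sqrt(C1 + z^2)
 v(z) = sqrt(C1 + z^2)


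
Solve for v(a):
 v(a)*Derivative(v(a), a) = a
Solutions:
 v(a) = -sqrt(C1 + a^2)
 v(a) = sqrt(C1 + a^2)


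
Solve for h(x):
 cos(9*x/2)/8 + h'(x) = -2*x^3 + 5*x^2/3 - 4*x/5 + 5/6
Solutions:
 h(x) = C1 - x^4/2 + 5*x^3/9 - 2*x^2/5 + 5*x/6 - sin(9*x/2)/36


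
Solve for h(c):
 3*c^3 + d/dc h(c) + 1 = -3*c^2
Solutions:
 h(c) = C1 - 3*c^4/4 - c^3 - c


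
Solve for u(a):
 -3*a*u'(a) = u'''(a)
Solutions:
 u(a) = C1 + Integral(C2*airyai(-3^(1/3)*a) + C3*airybi(-3^(1/3)*a), a)


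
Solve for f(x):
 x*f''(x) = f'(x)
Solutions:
 f(x) = C1 + C2*x^2


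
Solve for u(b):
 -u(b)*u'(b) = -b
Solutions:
 u(b) = -sqrt(C1 + b^2)
 u(b) = sqrt(C1 + b^2)


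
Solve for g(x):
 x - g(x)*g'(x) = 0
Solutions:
 g(x) = -sqrt(C1 + x^2)
 g(x) = sqrt(C1 + x^2)


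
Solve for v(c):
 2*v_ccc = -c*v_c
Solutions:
 v(c) = C1 + Integral(C2*airyai(-2^(2/3)*c/2) + C3*airybi(-2^(2/3)*c/2), c)


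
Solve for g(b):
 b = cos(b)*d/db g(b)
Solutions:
 g(b) = C1 + Integral(b/cos(b), b)


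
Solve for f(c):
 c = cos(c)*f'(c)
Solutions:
 f(c) = C1 + Integral(c/cos(c), c)


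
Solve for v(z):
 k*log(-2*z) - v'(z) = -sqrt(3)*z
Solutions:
 v(z) = C1 + k*z*log(-z) + k*z*(-1 + log(2)) + sqrt(3)*z^2/2


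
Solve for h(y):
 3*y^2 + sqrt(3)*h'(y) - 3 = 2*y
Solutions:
 h(y) = C1 - sqrt(3)*y^3/3 + sqrt(3)*y^2/3 + sqrt(3)*y


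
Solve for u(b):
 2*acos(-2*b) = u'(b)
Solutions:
 u(b) = C1 + 2*b*acos(-2*b) + sqrt(1 - 4*b^2)


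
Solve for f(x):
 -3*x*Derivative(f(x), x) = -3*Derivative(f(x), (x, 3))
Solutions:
 f(x) = C1 + Integral(C2*airyai(x) + C3*airybi(x), x)


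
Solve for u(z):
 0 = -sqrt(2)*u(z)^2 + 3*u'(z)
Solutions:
 u(z) = -3/(C1 + sqrt(2)*z)


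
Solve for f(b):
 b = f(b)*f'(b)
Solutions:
 f(b) = -sqrt(C1 + b^2)
 f(b) = sqrt(C1 + b^2)


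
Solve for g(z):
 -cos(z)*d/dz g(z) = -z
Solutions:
 g(z) = C1 + Integral(z/cos(z), z)


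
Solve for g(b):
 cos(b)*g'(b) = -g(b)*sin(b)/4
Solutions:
 g(b) = C1*cos(b)^(1/4)


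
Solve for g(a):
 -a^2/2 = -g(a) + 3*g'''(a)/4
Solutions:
 g(a) = C3*exp(6^(2/3)*a/3) + a^2/2 + (C1*sin(2^(2/3)*3^(1/6)*a/2) + C2*cos(2^(2/3)*3^(1/6)*a/2))*exp(-6^(2/3)*a/6)


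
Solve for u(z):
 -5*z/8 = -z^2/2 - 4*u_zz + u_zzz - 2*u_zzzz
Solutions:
 u(z) = C1 + C2*z - z^4/96 + z^3/64 + 19*z^2/256 + (C3*sin(sqrt(31)*z/4) + C4*cos(sqrt(31)*z/4))*exp(z/4)


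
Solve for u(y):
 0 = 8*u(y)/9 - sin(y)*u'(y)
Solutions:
 u(y) = C1*(cos(y) - 1)^(4/9)/(cos(y) + 1)^(4/9)


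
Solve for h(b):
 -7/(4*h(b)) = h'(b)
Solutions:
 h(b) = -sqrt(C1 - 14*b)/2
 h(b) = sqrt(C1 - 14*b)/2


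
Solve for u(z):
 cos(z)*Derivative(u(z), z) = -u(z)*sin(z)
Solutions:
 u(z) = C1*cos(z)


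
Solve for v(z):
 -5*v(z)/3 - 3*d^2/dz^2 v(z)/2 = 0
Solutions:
 v(z) = C1*sin(sqrt(10)*z/3) + C2*cos(sqrt(10)*z/3)


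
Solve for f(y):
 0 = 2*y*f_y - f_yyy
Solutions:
 f(y) = C1 + Integral(C2*airyai(2^(1/3)*y) + C3*airybi(2^(1/3)*y), y)


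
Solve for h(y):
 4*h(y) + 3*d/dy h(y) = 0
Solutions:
 h(y) = C1*exp(-4*y/3)


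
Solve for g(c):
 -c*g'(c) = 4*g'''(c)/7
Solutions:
 g(c) = C1 + Integral(C2*airyai(-14^(1/3)*c/2) + C3*airybi(-14^(1/3)*c/2), c)


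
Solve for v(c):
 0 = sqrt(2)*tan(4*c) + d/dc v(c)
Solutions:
 v(c) = C1 + sqrt(2)*log(cos(4*c))/4


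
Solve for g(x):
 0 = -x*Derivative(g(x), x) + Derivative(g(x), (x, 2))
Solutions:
 g(x) = C1 + C2*erfi(sqrt(2)*x/2)


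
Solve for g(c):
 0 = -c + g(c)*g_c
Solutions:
 g(c) = -sqrt(C1 + c^2)
 g(c) = sqrt(C1 + c^2)


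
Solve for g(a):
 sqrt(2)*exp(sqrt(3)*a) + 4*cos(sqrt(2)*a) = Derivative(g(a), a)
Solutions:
 g(a) = C1 + sqrt(6)*exp(sqrt(3)*a)/3 + 2*sqrt(2)*sin(sqrt(2)*a)


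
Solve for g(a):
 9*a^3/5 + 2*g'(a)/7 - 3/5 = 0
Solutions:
 g(a) = C1 - 63*a^4/40 + 21*a/10


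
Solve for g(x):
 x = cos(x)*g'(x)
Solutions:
 g(x) = C1 + Integral(x/cos(x), x)


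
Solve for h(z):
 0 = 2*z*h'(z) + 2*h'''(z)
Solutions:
 h(z) = C1 + Integral(C2*airyai(-z) + C3*airybi(-z), z)


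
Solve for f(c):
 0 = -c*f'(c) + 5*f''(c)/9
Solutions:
 f(c) = C1 + C2*erfi(3*sqrt(10)*c/10)


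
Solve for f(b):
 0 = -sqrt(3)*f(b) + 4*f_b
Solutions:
 f(b) = C1*exp(sqrt(3)*b/4)


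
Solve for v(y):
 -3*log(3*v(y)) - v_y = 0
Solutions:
 Integral(1/(log(_y) + log(3)), (_y, v(y)))/3 = C1 - y


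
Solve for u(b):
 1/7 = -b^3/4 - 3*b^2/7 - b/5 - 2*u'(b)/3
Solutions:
 u(b) = C1 - 3*b^4/32 - 3*b^3/14 - 3*b^2/20 - 3*b/14


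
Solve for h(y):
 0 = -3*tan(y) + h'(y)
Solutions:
 h(y) = C1 - 3*log(cos(y))


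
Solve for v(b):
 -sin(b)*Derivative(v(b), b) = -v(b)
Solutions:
 v(b) = C1*sqrt(cos(b) - 1)/sqrt(cos(b) + 1)


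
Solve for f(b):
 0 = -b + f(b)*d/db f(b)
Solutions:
 f(b) = -sqrt(C1 + b^2)
 f(b) = sqrt(C1 + b^2)


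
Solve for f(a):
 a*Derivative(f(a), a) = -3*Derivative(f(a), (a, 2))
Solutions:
 f(a) = C1 + C2*erf(sqrt(6)*a/6)


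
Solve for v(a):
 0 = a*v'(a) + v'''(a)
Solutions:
 v(a) = C1 + Integral(C2*airyai(-a) + C3*airybi(-a), a)


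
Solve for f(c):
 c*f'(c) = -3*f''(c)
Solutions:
 f(c) = C1 + C2*erf(sqrt(6)*c/6)


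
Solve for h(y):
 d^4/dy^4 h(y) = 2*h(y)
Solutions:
 h(y) = C1*exp(-2^(1/4)*y) + C2*exp(2^(1/4)*y) + C3*sin(2^(1/4)*y) + C4*cos(2^(1/4)*y)


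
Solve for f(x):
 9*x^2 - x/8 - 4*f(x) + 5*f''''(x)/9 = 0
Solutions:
 f(x) = C1*exp(-5^(3/4)*sqrt(6)*x/5) + C2*exp(5^(3/4)*sqrt(6)*x/5) + C3*sin(5^(3/4)*sqrt(6)*x/5) + C4*cos(5^(3/4)*sqrt(6)*x/5) + 9*x^2/4 - x/32


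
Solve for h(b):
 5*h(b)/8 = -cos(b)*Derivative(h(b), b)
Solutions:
 h(b) = C1*(sin(b) - 1)^(5/16)/(sin(b) + 1)^(5/16)


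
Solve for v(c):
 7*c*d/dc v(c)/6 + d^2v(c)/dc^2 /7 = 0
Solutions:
 v(c) = C1 + C2*erf(7*sqrt(3)*c/6)


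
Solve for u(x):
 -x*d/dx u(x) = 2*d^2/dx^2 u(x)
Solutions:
 u(x) = C1 + C2*erf(x/2)


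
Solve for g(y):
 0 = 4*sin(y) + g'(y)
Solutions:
 g(y) = C1 + 4*cos(y)


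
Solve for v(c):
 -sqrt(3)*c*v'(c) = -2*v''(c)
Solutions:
 v(c) = C1 + C2*erfi(3^(1/4)*c/2)


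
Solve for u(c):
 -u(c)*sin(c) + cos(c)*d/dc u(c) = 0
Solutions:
 u(c) = C1/cos(c)


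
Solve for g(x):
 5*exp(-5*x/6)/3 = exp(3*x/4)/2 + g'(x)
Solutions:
 g(x) = C1 - 2*exp(3*x/4)/3 - 2*exp(-5*x/6)


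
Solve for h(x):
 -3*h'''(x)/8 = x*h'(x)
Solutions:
 h(x) = C1 + Integral(C2*airyai(-2*3^(2/3)*x/3) + C3*airybi(-2*3^(2/3)*x/3), x)


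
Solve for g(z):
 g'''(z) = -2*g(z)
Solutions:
 g(z) = C3*exp(-2^(1/3)*z) + (C1*sin(2^(1/3)*sqrt(3)*z/2) + C2*cos(2^(1/3)*sqrt(3)*z/2))*exp(2^(1/3)*z/2)


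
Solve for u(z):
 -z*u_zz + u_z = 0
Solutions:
 u(z) = C1 + C2*z^2


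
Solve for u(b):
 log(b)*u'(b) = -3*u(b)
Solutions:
 u(b) = C1*exp(-3*li(b))


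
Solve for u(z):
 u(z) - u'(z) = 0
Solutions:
 u(z) = C1*exp(z)


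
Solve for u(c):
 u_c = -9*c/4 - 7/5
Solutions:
 u(c) = C1 - 9*c^2/8 - 7*c/5


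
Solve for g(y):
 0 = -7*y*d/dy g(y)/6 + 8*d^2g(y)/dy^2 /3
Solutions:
 g(y) = C1 + C2*erfi(sqrt(14)*y/8)


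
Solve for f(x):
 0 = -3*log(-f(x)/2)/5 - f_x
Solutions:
 5*Integral(1/(log(-_y) - log(2)), (_y, f(x)))/3 = C1 - x


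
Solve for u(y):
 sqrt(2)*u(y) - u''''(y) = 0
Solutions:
 u(y) = C1*exp(-2^(1/8)*y) + C2*exp(2^(1/8)*y) + C3*sin(2^(1/8)*y) + C4*cos(2^(1/8)*y)


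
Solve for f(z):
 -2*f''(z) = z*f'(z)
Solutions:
 f(z) = C1 + C2*erf(z/2)


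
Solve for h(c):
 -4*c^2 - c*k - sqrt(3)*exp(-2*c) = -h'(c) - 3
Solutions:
 h(c) = C1 + 4*c^3/3 + c^2*k/2 - 3*c - sqrt(3)*exp(-2*c)/2


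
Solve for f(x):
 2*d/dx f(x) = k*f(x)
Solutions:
 f(x) = C1*exp(k*x/2)


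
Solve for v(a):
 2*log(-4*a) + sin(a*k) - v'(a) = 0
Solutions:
 v(a) = C1 + 2*a*log(-a) - 2*a + 4*a*log(2) + Piecewise((-cos(a*k)/k, Ne(k, 0)), (0, True))


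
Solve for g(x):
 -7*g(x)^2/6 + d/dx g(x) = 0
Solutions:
 g(x) = -6/(C1 + 7*x)


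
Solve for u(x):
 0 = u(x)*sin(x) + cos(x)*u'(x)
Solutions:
 u(x) = C1*cos(x)


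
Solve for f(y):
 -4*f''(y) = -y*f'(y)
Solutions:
 f(y) = C1 + C2*erfi(sqrt(2)*y/4)


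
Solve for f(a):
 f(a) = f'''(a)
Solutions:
 f(a) = C3*exp(a) + (C1*sin(sqrt(3)*a/2) + C2*cos(sqrt(3)*a/2))*exp(-a/2)


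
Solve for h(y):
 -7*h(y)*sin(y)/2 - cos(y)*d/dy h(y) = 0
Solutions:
 h(y) = C1*cos(y)^(7/2)


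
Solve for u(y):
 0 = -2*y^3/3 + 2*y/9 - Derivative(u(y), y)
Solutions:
 u(y) = C1 - y^4/6 + y^2/9


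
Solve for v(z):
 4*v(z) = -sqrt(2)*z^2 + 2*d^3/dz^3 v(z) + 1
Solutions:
 v(z) = C3*exp(2^(1/3)*z) - sqrt(2)*z^2/4 + (C1*sin(2^(1/3)*sqrt(3)*z/2) + C2*cos(2^(1/3)*sqrt(3)*z/2))*exp(-2^(1/3)*z/2) + 1/4


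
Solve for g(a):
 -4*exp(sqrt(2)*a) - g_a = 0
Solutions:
 g(a) = C1 - 2*sqrt(2)*exp(sqrt(2)*a)


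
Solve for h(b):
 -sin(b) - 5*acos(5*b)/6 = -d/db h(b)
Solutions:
 h(b) = C1 + 5*b*acos(5*b)/6 - sqrt(1 - 25*b^2)/6 - cos(b)


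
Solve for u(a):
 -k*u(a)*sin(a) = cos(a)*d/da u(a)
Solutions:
 u(a) = C1*exp(k*log(cos(a)))


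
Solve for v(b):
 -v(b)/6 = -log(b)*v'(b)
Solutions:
 v(b) = C1*exp(li(b)/6)


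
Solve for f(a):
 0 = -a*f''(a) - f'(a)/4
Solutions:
 f(a) = C1 + C2*a^(3/4)


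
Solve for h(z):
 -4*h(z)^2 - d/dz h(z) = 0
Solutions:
 h(z) = 1/(C1 + 4*z)


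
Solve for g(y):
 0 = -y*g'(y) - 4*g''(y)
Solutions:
 g(y) = C1 + C2*erf(sqrt(2)*y/4)


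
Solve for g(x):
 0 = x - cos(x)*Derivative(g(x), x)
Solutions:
 g(x) = C1 + Integral(x/cos(x), x)


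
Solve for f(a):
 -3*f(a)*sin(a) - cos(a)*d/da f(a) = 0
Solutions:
 f(a) = C1*cos(a)^3


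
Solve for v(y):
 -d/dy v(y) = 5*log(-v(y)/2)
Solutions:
 Integral(1/(log(-_y) - log(2)), (_y, v(y)))/5 = C1 - y


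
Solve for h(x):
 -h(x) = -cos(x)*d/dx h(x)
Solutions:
 h(x) = C1*sqrt(sin(x) + 1)/sqrt(sin(x) - 1)


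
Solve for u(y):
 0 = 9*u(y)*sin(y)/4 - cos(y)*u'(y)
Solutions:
 u(y) = C1/cos(y)^(9/4)


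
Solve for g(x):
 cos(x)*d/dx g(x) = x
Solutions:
 g(x) = C1 + Integral(x/cos(x), x)


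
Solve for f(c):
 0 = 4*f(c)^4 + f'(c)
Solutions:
 f(c) = (-3^(2/3) - 3*3^(1/6)*I)*(1/(C1 + 4*c))^(1/3)/6
 f(c) = (-3^(2/3) + 3*3^(1/6)*I)*(1/(C1 + 4*c))^(1/3)/6
 f(c) = (1/(C1 + 12*c))^(1/3)


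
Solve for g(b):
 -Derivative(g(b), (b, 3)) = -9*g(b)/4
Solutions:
 g(b) = C3*exp(2^(1/3)*3^(2/3)*b/2) + (C1*sin(3*2^(1/3)*3^(1/6)*b/4) + C2*cos(3*2^(1/3)*3^(1/6)*b/4))*exp(-2^(1/3)*3^(2/3)*b/4)


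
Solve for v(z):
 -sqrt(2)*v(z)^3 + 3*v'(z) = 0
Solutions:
 v(z) = -sqrt(6)*sqrt(-1/(C1 + sqrt(2)*z))/2
 v(z) = sqrt(6)*sqrt(-1/(C1 + sqrt(2)*z))/2


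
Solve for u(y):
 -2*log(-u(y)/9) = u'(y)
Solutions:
 Integral(1/(log(-_y) - 2*log(3)), (_y, u(y)))/2 = C1 - y


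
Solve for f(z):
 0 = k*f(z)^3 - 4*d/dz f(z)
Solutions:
 f(z) = -sqrt(2)*sqrt(-1/(C1 + k*z))
 f(z) = sqrt(2)*sqrt(-1/(C1 + k*z))


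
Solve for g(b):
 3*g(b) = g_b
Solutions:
 g(b) = C1*exp(3*b)


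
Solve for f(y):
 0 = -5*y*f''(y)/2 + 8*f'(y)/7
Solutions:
 f(y) = C1 + C2*y^(51/35)


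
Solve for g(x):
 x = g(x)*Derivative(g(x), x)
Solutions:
 g(x) = -sqrt(C1 + x^2)
 g(x) = sqrt(C1 + x^2)


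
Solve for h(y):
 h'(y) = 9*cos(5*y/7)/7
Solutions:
 h(y) = C1 + 9*sin(5*y/7)/5


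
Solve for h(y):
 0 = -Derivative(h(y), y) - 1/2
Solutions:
 h(y) = C1 - y/2


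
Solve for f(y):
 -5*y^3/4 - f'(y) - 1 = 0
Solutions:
 f(y) = C1 - 5*y^4/16 - y


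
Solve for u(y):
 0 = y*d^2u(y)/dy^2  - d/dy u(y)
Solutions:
 u(y) = C1 + C2*y^2


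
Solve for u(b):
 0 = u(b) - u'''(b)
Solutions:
 u(b) = C3*exp(b) + (C1*sin(sqrt(3)*b/2) + C2*cos(sqrt(3)*b/2))*exp(-b/2)


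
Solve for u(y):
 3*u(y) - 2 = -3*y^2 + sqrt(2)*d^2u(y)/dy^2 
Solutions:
 u(y) = C1*exp(-2^(3/4)*sqrt(3)*y/2) + C2*exp(2^(3/4)*sqrt(3)*y/2) - y^2 - 2*sqrt(2)/3 + 2/3


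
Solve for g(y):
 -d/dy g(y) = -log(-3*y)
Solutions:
 g(y) = C1 + y*log(-y) + y*(-1 + log(3))


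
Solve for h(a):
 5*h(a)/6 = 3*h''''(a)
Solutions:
 h(a) = C1*exp(-2^(3/4)*sqrt(3)*5^(1/4)*a/6) + C2*exp(2^(3/4)*sqrt(3)*5^(1/4)*a/6) + C3*sin(2^(3/4)*sqrt(3)*5^(1/4)*a/6) + C4*cos(2^(3/4)*sqrt(3)*5^(1/4)*a/6)


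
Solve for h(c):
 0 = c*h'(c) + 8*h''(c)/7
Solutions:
 h(c) = C1 + C2*erf(sqrt(7)*c/4)


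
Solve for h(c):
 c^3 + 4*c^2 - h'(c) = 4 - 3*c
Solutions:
 h(c) = C1 + c^4/4 + 4*c^3/3 + 3*c^2/2 - 4*c


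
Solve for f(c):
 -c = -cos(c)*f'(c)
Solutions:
 f(c) = C1 + Integral(c/cos(c), c)


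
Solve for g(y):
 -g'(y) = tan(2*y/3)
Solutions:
 g(y) = C1 + 3*log(cos(2*y/3))/2


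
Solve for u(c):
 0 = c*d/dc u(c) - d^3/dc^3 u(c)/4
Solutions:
 u(c) = C1 + Integral(C2*airyai(2^(2/3)*c) + C3*airybi(2^(2/3)*c), c)


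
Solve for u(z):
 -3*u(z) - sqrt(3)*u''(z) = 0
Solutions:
 u(z) = C1*sin(3^(1/4)*z) + C2*cos(3^(1/4)*z)


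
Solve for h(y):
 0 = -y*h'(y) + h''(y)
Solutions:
 h(y) = C1 + C2*erfi(sqrt(2)*y/2)


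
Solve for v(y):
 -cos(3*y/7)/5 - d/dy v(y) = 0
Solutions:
 v(y) = C1 - 7*sin(3*y/7)/15


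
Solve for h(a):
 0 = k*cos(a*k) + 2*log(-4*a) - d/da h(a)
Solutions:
 h(a) = C1 + 2*a*log(-a) - 2*a + 4*a*log(2) + k*Piecewise((sin(a*k)/k, Ne(k, 0)), (a, True))


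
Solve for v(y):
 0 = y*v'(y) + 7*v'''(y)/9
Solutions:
 v(y) = C1 + Integral(C2*airyai(-21^(2/3)*y/7) + C3*airybi(-21^(2/3)*y/7), y)


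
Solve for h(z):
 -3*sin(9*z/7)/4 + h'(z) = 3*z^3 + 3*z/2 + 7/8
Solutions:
 h(z) = C1 + 3*z^4/4 + 3*z^2/4 + 7*z/8 - 7*cos(9*z/7)/12


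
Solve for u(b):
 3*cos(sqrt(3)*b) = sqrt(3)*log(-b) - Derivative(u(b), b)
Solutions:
 u(b) = C1 + sqrt(3)*b*(log(-b) - 1) - sqrt(3)*sin(sqrt(3)*b)


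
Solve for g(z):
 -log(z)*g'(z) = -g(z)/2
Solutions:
 g(z) = C1*exp(li(z)/2)


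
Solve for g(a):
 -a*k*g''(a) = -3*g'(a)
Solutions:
 g(a) = C1 + a^(((re(k) + 3)*re(k) + im(k)^2)/(re(k)^2 + im(k)^2))*(C2*sin(3*log(a)*Abs(im(k))/(re(k)^2 + im(k)^2)) + C3*cos(3*log(a)*im(k)/(re(k)^2 + im(k)^2)))


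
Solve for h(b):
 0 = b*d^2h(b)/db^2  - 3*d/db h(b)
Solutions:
 h(b) = C1 + C2*b^4


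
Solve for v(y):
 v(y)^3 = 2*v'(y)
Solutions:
 v(y) = -sqrt(-1/(C1 + y))
 v(y) = sqrt(-1/(C1 + y))


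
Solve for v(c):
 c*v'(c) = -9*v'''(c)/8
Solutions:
 v(c) = C1 + Integral(C2*airyai(-2*3^(1/3)*c/3) + C3*airybi(-2*3^(1/3)*c/3), c)


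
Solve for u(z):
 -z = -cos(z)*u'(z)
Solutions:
 u(z) = C1 + Integral(z/cos(z), z)


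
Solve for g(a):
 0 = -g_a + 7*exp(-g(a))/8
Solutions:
 g(a) = log(C1 + 7*a/8)


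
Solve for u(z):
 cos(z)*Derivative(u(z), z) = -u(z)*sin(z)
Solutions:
 u(z) = C1*cos(z)


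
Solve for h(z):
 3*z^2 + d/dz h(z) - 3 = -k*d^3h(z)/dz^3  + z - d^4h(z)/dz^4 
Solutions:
 h(z) = C1 + C2*exp(-z*(k^2/(k^3 + sqrt(-4*k^6 + (2*k^3 + 27)^2)/2 + 27/2)^(1/3) + k + (k^3 + sqrt(-4*k^6 + (2*k^3 + 27)^2)/2 + 27/2)^(1/3))/3) + C3*exp(z*(-4*k^2/((-1 + sqrt(3)*I)*(k^3 + sqrt(-4*k^6 + (2*k^3 + 27)^2)/2 + 27/2)^(1/3)) - 2*k + (k^3 + sqrt(-4*k^6 + (2*k^3 + 27)^2)/2 + 27/2)^(1/3) - sqrt(3)*I*(k^3 + sqrt(-4*k^6 + (2*k^3 + 27)^2)/2 + 27/2)^(1/3))/6) + C4*exp(z*(4*k^2/((1 + sqrt(3)*I)*(k^3 + sqrt(-4*k^6 + (2*k^3 + 27)^2)/2 + 27/2)^(1/3)) - 2*k + (k^3 + sqrt(-4*k^6 + (2*k^3 + 27)^2)/2 + 27/2)^(1/3) + sqrt(3)*I*(k^3 + sqrt(-4*k^6 + (2*k^3 + 27)^2)/2 + 27/2)^(1/3))/6) + 6*k*z - z^3 + z^2/2 + 3*z


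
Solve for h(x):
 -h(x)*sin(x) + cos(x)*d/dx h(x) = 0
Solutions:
 h(x) = C1/cos(x)


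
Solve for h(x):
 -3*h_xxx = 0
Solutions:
 h(x) = C1 + C2*x + C3*x^2


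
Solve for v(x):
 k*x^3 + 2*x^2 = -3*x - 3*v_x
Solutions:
 v(x) = C1 - k*x^4/12 - 2*x^3/9 - x^2/2


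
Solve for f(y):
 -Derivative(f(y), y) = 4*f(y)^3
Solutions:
 f(y) = -sqrt(2)*sqrt(-1/(C1 - 4*y))/2
 f(y) = sqrt(2)*sqrt(-1/(C1 - 4*y))/2


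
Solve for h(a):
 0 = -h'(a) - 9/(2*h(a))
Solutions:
 h(a) = -sqrt(C1 - 9*a)
 h(a) = sqrt(C1 - 9*a)


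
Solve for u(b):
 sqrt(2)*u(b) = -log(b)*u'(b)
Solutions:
 u(b) = C1*exp(-sqrt(2)*li(b))


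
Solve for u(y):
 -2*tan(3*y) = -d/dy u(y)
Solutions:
 u(y) = C1 - 2*log(cos(3*y))/3


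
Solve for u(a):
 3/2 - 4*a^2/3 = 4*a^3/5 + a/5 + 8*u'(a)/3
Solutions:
 u(a) = C1 - 3*a^4/40 - a^3/6 - 3*a^2/80 + 9*a/16


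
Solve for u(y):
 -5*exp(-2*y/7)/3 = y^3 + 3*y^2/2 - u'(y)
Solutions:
 u(y) = C1 + y^4/4 + y^3/2 - 35*exp(-2*y/7)/6


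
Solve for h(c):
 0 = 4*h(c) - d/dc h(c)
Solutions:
 h(c) = C1*exp(4*c)


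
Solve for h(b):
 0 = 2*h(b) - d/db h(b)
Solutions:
 h(b) = C1*exp(2*b)


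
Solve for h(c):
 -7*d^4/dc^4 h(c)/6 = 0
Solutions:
 h(c) = C1 + C2*c + C3*c^2 + C4*c^3


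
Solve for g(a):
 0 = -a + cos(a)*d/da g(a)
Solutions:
 g(a) = C1 + Integral(a/cos(a), a)


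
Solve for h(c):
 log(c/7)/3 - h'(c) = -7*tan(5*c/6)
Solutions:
 h(c) = C1 + c*log(c)/3 - c*log(7)/3 - c/3 - 42*log(cos(5*c/6))/5


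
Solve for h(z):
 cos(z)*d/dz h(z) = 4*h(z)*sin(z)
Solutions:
 h(z) = C1/cos(z)^4


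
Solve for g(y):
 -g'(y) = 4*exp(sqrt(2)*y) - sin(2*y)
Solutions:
 g(y) = C1 - 2*sqrt(2)*exp(sqrt(2)*y) - cos(2*y)/2


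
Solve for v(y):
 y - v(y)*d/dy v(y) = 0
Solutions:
 v(y) = -sqrt(C1 + y^2)
 v(y) = sqrt(C1 + y^2)


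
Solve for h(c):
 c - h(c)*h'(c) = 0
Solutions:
 h(c) = -sqrt(C1 + c^2)
 h(c) = sqrt(C1 + c^2)


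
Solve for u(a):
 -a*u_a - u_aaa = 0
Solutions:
 u(a) = C1 + Integral(C2*airyai(-a) + C3*airybi(-a), a)


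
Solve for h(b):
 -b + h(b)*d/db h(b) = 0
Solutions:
 h(b) = -sqrt(C1 + b^2)
 h(b) = sqrt(C1 + b^2)


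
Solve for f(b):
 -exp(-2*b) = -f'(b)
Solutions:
 f(b) = C1 - exp(-2*b)/2


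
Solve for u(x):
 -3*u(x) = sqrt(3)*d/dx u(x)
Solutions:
 u(x) = C1*exp(-sqrt(3)*x)


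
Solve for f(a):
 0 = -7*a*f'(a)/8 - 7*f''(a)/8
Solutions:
 f(a) = C1 + C2*erf(sqrt(2)*a/2)


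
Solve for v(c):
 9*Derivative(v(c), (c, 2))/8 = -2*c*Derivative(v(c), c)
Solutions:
 v(c) = C1 + C2*erf(2*sqrt(2)*c/3)


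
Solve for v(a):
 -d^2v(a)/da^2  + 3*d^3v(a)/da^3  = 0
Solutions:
 v(a) = C1 + C2*a + C3*exp(a/3)


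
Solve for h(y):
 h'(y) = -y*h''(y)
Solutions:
 h(y) = C1 + C2*log(y)


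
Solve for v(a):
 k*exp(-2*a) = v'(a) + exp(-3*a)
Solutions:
 v(a) = C1 - k*exp(-2*a)/2 + exp(-3*a)/3


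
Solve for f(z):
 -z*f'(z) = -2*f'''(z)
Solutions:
 f(z) = C1 + Integral(C2*airyai(2^(2/3)*z/2) + C3*airybi(2^(2/3)*z/2), z)


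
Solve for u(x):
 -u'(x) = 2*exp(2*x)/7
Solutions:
 u(x) = C1 - exp(2*x)/7


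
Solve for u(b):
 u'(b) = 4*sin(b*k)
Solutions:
 u(b) = C1 - 4*cos(b*k)/k


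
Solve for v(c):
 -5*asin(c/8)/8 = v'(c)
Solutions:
 v(c) = C1 - 5*c*asin(c/8)/8 - 5*sqrt(64 - c^2)/8


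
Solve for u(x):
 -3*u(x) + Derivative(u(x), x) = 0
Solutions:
 u(x) = C1*exp(3*x)


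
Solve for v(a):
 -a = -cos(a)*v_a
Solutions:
 v(a) = C1 + Integral(a/cos(a), a)


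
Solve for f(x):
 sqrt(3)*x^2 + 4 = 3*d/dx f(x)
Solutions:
 f(x) = C1 + sqrt(3)*x^3/9 + 4*x/3


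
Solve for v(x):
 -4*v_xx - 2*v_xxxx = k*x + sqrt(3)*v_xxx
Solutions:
 v(x) = C1 + C2*x - k*x^3/24 + sqrt(3)*k*x^2/32 + (C3*sin(sqrt(29)*x/4) + C4*cos(sqrt(29)*x/4))*exp(-sqrt(3)*x/4)


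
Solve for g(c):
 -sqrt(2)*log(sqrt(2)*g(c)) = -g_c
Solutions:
 -sqrt(2)*Integral(1/(2*log(_y) + log(2)), (_y, g(c))) = C1 - c


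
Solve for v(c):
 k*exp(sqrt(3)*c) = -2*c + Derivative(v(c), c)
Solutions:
 v(c) = C1 + c^2 + sqrt(3)*k*exp(sqrt(3)*c)/3


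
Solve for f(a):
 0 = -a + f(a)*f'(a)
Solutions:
 f(a) = -sqrt(C1 + a^2)
 f(a) = sqrt(C1 + a^2)


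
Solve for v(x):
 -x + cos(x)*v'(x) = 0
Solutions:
 v(x) = C1 + Integral(x/cos(x), x)


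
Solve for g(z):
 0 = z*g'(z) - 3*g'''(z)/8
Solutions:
 g(z) = C1 + Integral(C2*airyai(2*3^(2/3)*z/3) + C3*airybi(2*3^(2/3)*z/3), z)


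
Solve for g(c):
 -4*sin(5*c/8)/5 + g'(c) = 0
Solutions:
 g(c) = C1 - 32*cos(5*c/8)/25


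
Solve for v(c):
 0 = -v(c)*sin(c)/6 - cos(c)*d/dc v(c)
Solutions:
 v(c) = C1*cos(c)^(1/6)


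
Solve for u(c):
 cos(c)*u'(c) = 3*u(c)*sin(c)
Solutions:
 u(c) = C1/cos(c)^3


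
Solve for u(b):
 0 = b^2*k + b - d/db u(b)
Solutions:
 u(b) = C1 + b^3*k/3 + b^2/2


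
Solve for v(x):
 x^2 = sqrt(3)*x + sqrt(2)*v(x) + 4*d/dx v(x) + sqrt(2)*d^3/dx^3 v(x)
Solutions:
 v(x) = C1*exp(3^(1/3)*x*(-4*2^(5/6)*3^(1/3)/(9 + sqrt(3)*sqrt(27 + 64*sqrt(2)))^(1/3) + 2^(2/3)*(9 + sqrt(3)*sqrt(27 + 64*sqrt(2)))^(1/3))/12)*sin(3^(1/6)*x*(2^(5/6)/(9 + sqrt(3)*sqrt(27 + 64*sqrt(2)))^(1/3) + 6^(2/3)*(9 + sqrt(3)*sqrt(27 + 64*sqrt(2)))^(1/3)/12)) + C2*exp(3^(1/3)*x*(-4*2^(5/6)*3^(1/3)/(9 + sqrt(3)*sqrt(27 + 64*sqrt(2)))^(1/3) + 2^(2/3)*(9 + sqrt(3)*sqrt(27 + 64*sqrt(2)))^(1/3))/12)*cos(3^(1/6)*x*(2^(5/6)/(9 + sqrt(3)*sqrt(27 + 64*sqrt(2)))^(1/3) + 6^(2/3)*(9 + sqrt(3)*sqrt(27 + 64*sqrt(2)))^(1/3)/12)) + C3*exp(-3^(1/3)*x*(-4*2^(5/6)*3^(1/3)/(9 + sqrt(3)*sqrt(27 + 64*sqrt(2)))^(1/3) + 2^(2/3)*(9 + sqrt(3)*sqrt(27 + 64*sqrt(2)))^(1/3))/6) + sqrt(2)*x^2/2 - 4*x - sqrt(6)*x/2 + 2*sqrt(3) + 8*sqrt(2)


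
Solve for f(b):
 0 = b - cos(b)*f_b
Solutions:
 f(b) = C1 + Integral(b/cos(b), b)
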